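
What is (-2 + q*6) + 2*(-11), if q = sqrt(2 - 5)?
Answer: -24 + 6*I*sqrt(3) ≈ -24.0 + 10.392*I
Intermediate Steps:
q = I*sqrt(3) (q = sqrt(-3) = I*sqrt(3) ≈ 1.732*I)
(-2 + q*6) + 2*(-11) = (-2 + (I*sqrt(3))*6) + 2*(-11) = (-2 + 6*I*sqrt(3)) - 22 = -24 + 6*I*sqrt(3)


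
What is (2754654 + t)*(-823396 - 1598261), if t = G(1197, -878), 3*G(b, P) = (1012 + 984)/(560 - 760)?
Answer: -333540954281619/50 ≈ -6.6708e+12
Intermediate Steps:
G(b, P) = -499/150 (G(b, P) = ((1012 + 984)/(560 - 760))/3 = (1996/(-200))/3 = (1996*(-1/200))/3 = (⅓)*(-499/50) = -499/150)
t = -499/150 ≈ -3.3267
(2754654 + t)*(-823396 - 1598261) = (2754654 - 499/150)*(-823396 - 1598261) = (413197601/150)*(-2421657) = -333540954281619/50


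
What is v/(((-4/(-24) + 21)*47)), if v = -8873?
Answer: -53238/5969 ≈ -8.9191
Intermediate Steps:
v/(((-4/(-24) + 21)*47)) = -8873*1/(47*(-4/(-24) + 21)) = -8873*1/(47*(-4*(-1/24) + 21)) = -8873*1/(47*(⅙ + 21)) = -8873/((127/6)*47) = -8873/5969/6 = -8873*6/5969 = -53238/5969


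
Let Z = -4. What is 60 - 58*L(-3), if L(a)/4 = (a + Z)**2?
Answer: -11308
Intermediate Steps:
L(a) = 4*(-4 + a)**2 (L(a) = 4*(a - 4)**2 = 4*(-4 + a)**2)
60 - 58*L(-3) = 60 - 232*(-4 - 3)**2 = 60 - 232*(-7)**2 = 60 - 232*49 = 60 - 58*196 = 60 - 11368 = -11308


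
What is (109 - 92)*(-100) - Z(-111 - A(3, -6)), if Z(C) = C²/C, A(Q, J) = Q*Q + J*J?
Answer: -1544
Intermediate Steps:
A(Q, J) = J² + Q² (A(Q, J) = Q² + J² = J² + Q²)
Z(C) = C
(109 - 92)*(-100) - Z(-111 - A(3, -6)) = (109 - 92)*(-100) - (-111 - ((-6)² + 3²)) = 17*(-100) - (-111 - (36 + 9)) = -1700 - (-111 - 1*45) = -1700 - (-111 - 45) = -1700 - 1*(-156) = -1700 + 156 = -1544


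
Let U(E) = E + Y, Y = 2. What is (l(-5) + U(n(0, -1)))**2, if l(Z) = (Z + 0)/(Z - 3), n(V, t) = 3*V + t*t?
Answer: 841/64 ≈ 13.141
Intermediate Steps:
n(V, t) = t**2 + 3*V (n(V, t) = 3*V + t**2 = t**2 + 3*V)
U(E) = 2 + E (U(E) = E + 2 = 2 + E)
l(Z) = Z/(-3 + Z)
(l(-5) + U(n(0, -1)))**2 = (-5/(-3 - 5) + (2 + ((-1)**2 + 3*0)))**2 = (-5/(-8) + (2 + (1 + 0)))**2 = (-5*(-1/8) + (2 + 1))**2 = (5/8 + 3)**2 = (29/8)**2 = 841/64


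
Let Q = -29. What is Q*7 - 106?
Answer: -309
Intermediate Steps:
Q*7 - 106 = -29*7 - 106 = -203 - 106 = -309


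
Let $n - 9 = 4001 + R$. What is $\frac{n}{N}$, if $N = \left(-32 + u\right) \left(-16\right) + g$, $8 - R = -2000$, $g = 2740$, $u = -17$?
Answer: $\frac{3009}{1762} \approx 1.7077$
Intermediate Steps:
$R = 2008$ ($R = 8 - -2000 = 8 + 2000 = 2008$)
$N = 3524$ ($N = \left(-32 - 17\right) \left(-16\right) + 2740 = \left(-49\right) \left(-16\right) + 2740 = 784 + 2740 = 3524$)
$n = 6018$ ($n = 9 + \left(4001 + 2008\right) = 9 + 6009 = 6018$)
$\frac{n}{N} = \frac{6018}{3524} = 6018 \cdot \frac{1}{3524} = \frac{3009}{1762}$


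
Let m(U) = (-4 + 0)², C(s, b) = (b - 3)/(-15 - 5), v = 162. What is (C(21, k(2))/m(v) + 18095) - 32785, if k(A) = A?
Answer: -4700799/320 ≈ -14690.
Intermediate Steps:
C(s, b) = 3/20 - b/20 (C(s, b) = (-3 + b)/(-20) = (-3 + b)*(-1/20) = 3/20 - b/20)
m(U) = 16 (m(U) = (-4)² = 16)
(C(21, k(2))/m(v) + 18095) - 32785 = ((3/20 - 1/20*2)/16 + 18095) - 32785 = ((3/20 - ⅒)*(1/16) + 18095) - 32785 = ((1/20)*(1/16) + 18095) - 32785 = (1/320 + 18095) - 32785 = 5790401/320 - 32785 = -4700799/320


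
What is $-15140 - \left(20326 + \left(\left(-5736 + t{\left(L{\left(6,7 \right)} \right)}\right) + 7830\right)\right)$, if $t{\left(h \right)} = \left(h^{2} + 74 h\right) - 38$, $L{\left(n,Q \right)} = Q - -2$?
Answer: $-38269$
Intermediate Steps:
$L{\left(n,Q \right)} = 2 + Q$ ($L{\left(n,Q \right)} = Q + 2 = 2 + Q$)
$t{\left(h \right)} = -38 + h^{2} + 74 h$
$-15140 - \left(20326 + \left(\left(-5736 + t{\left(L{\left(6,7 \right)} \right)}\right) + 7830\right)\right) = -15140 - \left(20326 - \left(-2056 - \left(2 + 7\right)^{2} - 74 \left(2 + 7\right)\right)\right) = -15140 - \left(20326 + \left(\left(-5736 + \left(-38 + 9^{2} + 74 \cdot 9\right)\right) + 7830\right)\right) = -15140 - \left(20326 + \left(\left(-5736 + \left(-38 + 81 + 666\right)\right) + 7830\right)\right) = -15140 - \left(20326 + \left(\left(-5736 + 709\right) + 7830\right)\right) = -15140 - \left(20326 + \left(-5027 + 7830\right)\right) = -15140 - \left(20326 + 2803\right) = -15140 - 23129 = -38269$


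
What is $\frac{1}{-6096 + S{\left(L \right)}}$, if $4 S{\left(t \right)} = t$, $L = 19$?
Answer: $- \frac{4}{24365} \approx -0.00016417$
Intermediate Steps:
$S{\left(t \right)} = \frac{t}{4}$
$\frac{1}{-6096 + S{\left(L \right)}} = \frac{1}{-6096 + \frac{1}{4} \cdot 19} = \frac{1}{-6096 + \frac{19}{4}} = \frac{1}{- \frac{24365}{4}} = - \frac{4}{24365}$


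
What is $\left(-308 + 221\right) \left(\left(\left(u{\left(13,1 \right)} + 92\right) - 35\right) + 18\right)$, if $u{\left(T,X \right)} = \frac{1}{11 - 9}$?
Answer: $- \frac{13137}{2} \approx -6568.5$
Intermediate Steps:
$u{\left(T,X \right)} = \frac{1}{2}$
$\left(-308 + 221\right) \left(\left(\left(u{\left(13,1 \right)} + 92\right) - 35\right) + 18\right) = \left(-308 + 221\right) \left(\left(\left(\frac{1}{2} + 92\right) - 35\right) + 18\right) = - 87 \left(\left(\frac{185}{2} - 35\right) + 18\right) = - 87 \left(\frac{115}{2} + 18\right) = \left(-87\right) \frac{151}{2} = - \frac{13137}{2}$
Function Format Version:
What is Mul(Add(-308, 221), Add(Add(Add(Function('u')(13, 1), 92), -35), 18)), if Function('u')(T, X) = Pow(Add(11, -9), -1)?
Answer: Rational(-13137, 2) ≈ -6568.5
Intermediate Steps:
Function('u')(T, X) = Rational(1, 2) (Function('u')(T, X) = Pow(2, -1) = Rational(1, 2))
Mul(Add(-308, 221), Add(Add(Add(Function('u')(13, 1), 92), -35), 18)) = Mul(Add(-308, 221), Add(Add(Add(Rational(1, 2), 92), -35), 18)) = Mul(-87, Add(Add(Rational(185, 2), -35), 18)) = Mul(-87, Add(Rational(115, 2), 18)) = Mul(-87, Rational(151, 2)) = Rational(-13137, 2)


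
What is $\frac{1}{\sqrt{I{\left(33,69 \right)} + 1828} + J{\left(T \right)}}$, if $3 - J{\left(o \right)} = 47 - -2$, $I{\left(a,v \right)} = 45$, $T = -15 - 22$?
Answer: $- \frac{46}{243} - \frac{\sqrt{1873}}{243} \approx -0.3674$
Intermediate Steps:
$T = -37$ ($T = -15 - 22 = -37$)
$J{\left(o \right)} = -46$ ($J{\left(o \right)} = 3 - \left(47 - -2\right) = 3 - \left(47 + 2\right) = 3 - 49 = -46$)
$\frac{1}{\sqrt{I{\left(33,69 \right)} + 1828} + J{\left(T \right)}} = \frac{1}{\sqrt{45 + 1828} - 46} = \frac{1}{\sqrt{1873} - 46} = \frac{1}{-46 + \sqrt{1873}}$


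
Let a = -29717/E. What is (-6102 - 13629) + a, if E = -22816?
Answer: -450152779/22816 ≈ -19730.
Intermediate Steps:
a = 29717/22816 (a = -29717/(-22816) = -29717*(-1/22816) = 29717/22816 ≈ 1.3025)
(-6102 - 13629) + a = (-6102 - 13629) + 29717/22816 = -19731 + 29717/22816 = -450152779/22816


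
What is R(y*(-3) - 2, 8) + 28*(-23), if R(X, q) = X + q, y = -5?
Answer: -623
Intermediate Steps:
R(y*(-3) - 2, 8) + 28*(-23) = ((-5*(-3) - 2) + 8) + 28*(-23) = ((15 - 2) + 8) - 644 = (13 + 8) - 644 = 21 - 644 = -623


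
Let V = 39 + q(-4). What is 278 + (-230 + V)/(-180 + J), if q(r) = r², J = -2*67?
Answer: 87467/314 ≈ 278.56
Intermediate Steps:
J = -134
V = 55 (V = 39 + (-4)² = 39 + 16 = 55)
278 + (-230 + V)/(-180 + J) = 278 + (-230 + 55)/(-180 - 134) = 278 - 175/(-314) = 278 - 175*(-1/314) = 278 + 175/314 = 87467/314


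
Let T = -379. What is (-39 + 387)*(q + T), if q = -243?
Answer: -216456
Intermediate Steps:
(-39 + 387)*(q + T) = (-39 + 387)*(-243 - 379) = 348*(-622) = -216456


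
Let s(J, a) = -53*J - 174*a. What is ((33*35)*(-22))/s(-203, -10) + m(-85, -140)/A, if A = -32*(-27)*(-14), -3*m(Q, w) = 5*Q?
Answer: -927390155/453563712 ≈ -2.0447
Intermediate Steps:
s(J, a) = -174*a - 53*J
m(Q, w) = -5*Q/3
A = -12096 (A = 864*(-14) = -12096)
((33*35)*(-22))/s(-203, -10) + m(-85, -140)/A = ((33*35)*(-22))/(-174*(-10) - 53*(-203)) - 5/3*(-85)/(-12096) = (1155*(-22))/(1740 + 10759) + (425/3)*(-1/12096) = -25410/12499 - 425/36288 = -927390155/453563712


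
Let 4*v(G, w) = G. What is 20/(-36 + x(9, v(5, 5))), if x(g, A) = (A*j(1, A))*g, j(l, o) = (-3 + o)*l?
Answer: -320/891 ≈ -0.35915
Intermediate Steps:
v(G, w) = G/4
j(l, o) = l*(-3 + o)
x(g, A) = A*g*(-3 + A) (x(g, A) = (A*(1*(-3 + A)))*g = (A*(-3 + A))*g = A*g*(-3 + A))
20/(-36 + x(9, v(5, 5))) = 20/(-36 + ((¼)*5)*9*(-3 + (¼)*5)) = 20/(-36 + (5/4)*9*(-3 + 5/4)) = 20/(-36 + (5/4)*9*(-7/4)) = 20/(-36 - 315/16) = 20/(-891/16) = -16/891*20 = -320/891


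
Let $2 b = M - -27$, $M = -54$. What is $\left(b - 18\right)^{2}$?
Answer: $\frac{3969}{4} \approx 992.25$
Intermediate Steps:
$b = - \frac{27}{2}$ ($b = \frac{-54 - -27}{2} = \frac{-54 + 27}{2} = \frac{1}{2} \left(-27\right) = - \frac{27}{2} \approx -13.5$)
$\left(b - 18\right)^{2} = \left(- \frac{27}{2} - 18\right)^{2} = \left(- \frac{63}{2}\right)^{2} = \frac{3969}{4}$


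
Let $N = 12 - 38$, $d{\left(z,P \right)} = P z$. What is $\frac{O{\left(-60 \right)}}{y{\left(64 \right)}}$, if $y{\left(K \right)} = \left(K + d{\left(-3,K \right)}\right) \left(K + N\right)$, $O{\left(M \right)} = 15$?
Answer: $- \frac{15}{4864} \approx -0.0030839$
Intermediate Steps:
$N = -26$
$y{\left(K \right)} = - 2 K \left(-26 + K\right)$ ($y{\left(K \right)} = \left(K + K \left(-3\right)\right) \left(K - 26\right) = \left(K - 3 K\right) \left(-26 + K\right) = - 2 K \left(-26 + K\right)$)
$\frac{O{\left(-60 \right)}}{y{\left(64 \right)}} = \frac{15}{2 \cdot 64 \left(26 - 64\right)} = \frac{15}{2 \cdot 64 \left(-38\right)} = \frac{15}{-4864} = 15 \left(- \frac{1}{4864}\right) = - \frac{15}{4864}$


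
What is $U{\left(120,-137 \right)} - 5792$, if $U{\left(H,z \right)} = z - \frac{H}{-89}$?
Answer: $- \frac{527561}{89} \approx -5927.6$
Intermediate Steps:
$U{\left(H,z \right)} = z + \frac{H}{89}$ ($U{\left(H,z \right)} = z - H \left(- \frac{1}{89}\right) = z - - \frac{H}{89} = z + \frac{H}{89}$)
$U{\left(120,-137 \right)} - 5792 = \left(-137 + \frac{1}{89} \cdot 120\right) - 5792 = \left(-137 + \frac{120}{89}\right) - 5792 = - \frac{12073}{89} - 5792 = - \frac{527561}{89}$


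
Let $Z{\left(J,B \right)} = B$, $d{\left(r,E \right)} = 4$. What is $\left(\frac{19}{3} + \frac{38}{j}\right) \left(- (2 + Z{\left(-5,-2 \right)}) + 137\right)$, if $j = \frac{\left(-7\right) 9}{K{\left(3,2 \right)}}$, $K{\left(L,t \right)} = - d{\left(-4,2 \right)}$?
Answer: $\frac{75487}{63} \approx 1198.2$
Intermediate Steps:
$K{\left(L,t \right)} = -4$ ($K{\left(L,t \right)} = \left(-1\right) 4 = -4$)
$j = \frac{63}{4}$ ($j = \frac{\left(-7\right) 9}{-4} = \left(-63\right) \left(- \frac{1}{4}\right) = \frac{63}{4} \approx 15.75$)
$\left(\frac{19}{3} + \frac{38}{j}\right) \left(- (2 + Z{\left(-5,-2 \right)}) + 137\right) = \left(\frac{19}{3} + \frac{38}{\frac{63}{4}}\right) \left(- (2 - 2) + 137\right) = \left(19 \cdot \frac{1}{3} + 38 \cdot \frac{4}{63}\right) \left(\left(-1\right) 0 + 137\right) = \left(\frac{19}{3} + \frac{152}{63}\right) \left(0 + 137\right) = \frac{551}{63} \cdot 137 = \frac{75487}{63}$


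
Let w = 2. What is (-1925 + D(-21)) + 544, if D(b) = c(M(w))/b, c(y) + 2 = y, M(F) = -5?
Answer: -4142/3 ≈ -1380.7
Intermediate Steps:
c(y) = -2 + y
D(b) = -7/b (D(b) = (-2 - 5)/b = -7/b)
(-1925 + D(-21)) + 544 = (-1925 - 7/(-21)) + 544 = (-1925 - 7*(-1/21)) + 544 = (-1925 + 1/3) + 544 = -5774/3 + 544 = -4142/3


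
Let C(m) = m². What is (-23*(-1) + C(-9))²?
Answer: 10816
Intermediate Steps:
(-23*(-1) + C(-9))² = (-23*(-1) + (-9)²)² = (23 + 81)² = 104² = 10816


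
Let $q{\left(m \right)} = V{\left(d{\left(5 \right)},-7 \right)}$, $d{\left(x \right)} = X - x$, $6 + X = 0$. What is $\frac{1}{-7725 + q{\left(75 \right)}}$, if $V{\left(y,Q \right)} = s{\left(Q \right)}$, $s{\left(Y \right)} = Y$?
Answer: $- \frac{1}{7732} \approx -0.00012933$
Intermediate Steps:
$X = -6$ ($X = -6 + 0 = -6$)
$d{\left(x \right)} = -6 - x$
$V{\left(y,Q \right)} = Q$
$q{\left(m \right)} = -7$
$\frac{1}{-7725 + q{\left(75 \right)}} = \frac{1}{-7725 - 7} = \frac{1}{-7732} = - \frac{1}{7732}$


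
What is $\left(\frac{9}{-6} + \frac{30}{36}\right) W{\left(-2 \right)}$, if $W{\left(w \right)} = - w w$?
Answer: $\frac{8}{3} \approx 2.6667$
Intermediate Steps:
$W{\left(w \right)} = - w^{2}$
$\left(\frac{9}{-6} + \frac{30}{36}\right) W{\left(-2 \right)} = \left(\frac{9}{-6} + \frac{30}{36}\right) \left(- \left(-2\right)^{2}\right) = \left(9 \left(- \frac{1}{6}\right) + 30 \cdot \frac{1}{36}\right) \left(\left(-1\right) 4\right) = \left(- \frac{3}{2} + \frac{5}{6}\right) \left(-4\right) = \left(- \frac{2}{3}\right) \left(-4\right) = \frac{8}{3}$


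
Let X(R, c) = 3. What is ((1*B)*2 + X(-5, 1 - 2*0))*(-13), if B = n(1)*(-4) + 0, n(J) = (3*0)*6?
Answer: -39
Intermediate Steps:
n(J) = 0 (n(J) = 0*6 = 0)
B = 0 (B = 0*(-4) + 0 = 0 + 0 = 0)
((1*B)*2 + X(-5, 1 - 2*0))*(-13) = ((1*0)*2 + 3)*(-13) = (0*2 + 3)*(-13) = (0 + 3)*(-13) = 3*(-13) = -39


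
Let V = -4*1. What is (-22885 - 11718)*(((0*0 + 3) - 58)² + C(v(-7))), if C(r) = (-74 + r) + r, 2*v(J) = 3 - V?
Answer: -102355674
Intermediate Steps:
V = -4
v(J) = 7/2 (v(J) = (3 - 1*(-4))/2 = (3 + 4)/2 = (½)*7 = 7/2)
C(r) = -74 + 2*r
(-22885 - 11718)*(((0*0 + 3) - 58)² + C(v(-7))) = (-22885 - 11718)*(((0*0 + 3) - 58)² + (-74 + 2*(7/2))) = -34603*(((0 + 3) - 58)² + (-74 + 7)) = -34603*((3 - 58)² - 67) = -34603*((-55)² - 67) = -34603*(3025 - 67) = -34603*2958 = -102355674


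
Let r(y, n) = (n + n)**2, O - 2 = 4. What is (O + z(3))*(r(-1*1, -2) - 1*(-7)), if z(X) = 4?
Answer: 230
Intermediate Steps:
O = 6 (O = 2 + 4 = 6)
r(y, n) = 4*n**2 (r(y, n) = (2*n)**2 = 4*n**2)
(O + z(3))*(r(-1*1, -2) - 1*(-7)) = (6 + 4)*(4*(-2)**2 - 1*(-7)) = 10*(4*4 + 7) = 10*(16 + 7) = 10*23 = 230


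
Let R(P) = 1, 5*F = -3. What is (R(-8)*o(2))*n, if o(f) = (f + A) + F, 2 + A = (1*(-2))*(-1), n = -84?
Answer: -588/5 ≈ -117.60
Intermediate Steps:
F = -3/5 (F = (1/5)*(-3) = -3/5 ≈ -0.60000)
A = 0 (A = -2 + (1*(-2))*(-1) = -2 - 2*(-1) = -2 + 2 = 0)
o(f) = -3/5 + f (o(f) = (f + 0) - 3/5 = f - 3/5 = -3/5 + f)
(R(-8)*o(2))*n = (1*(-3/5 + 2))*(-84) = (1*(7/5))*(-84) = (7/5)*(-84) = -588/5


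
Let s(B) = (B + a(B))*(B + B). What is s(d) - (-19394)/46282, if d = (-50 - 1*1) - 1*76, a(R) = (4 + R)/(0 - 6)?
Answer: 625996888/23141 ≈ 27051.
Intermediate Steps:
a(R) = -⅔ - R/6 (a(R) = (4 + R)/(-6) = (4 + R)*(-⅙) = -⅔ - R/6)
d = -127 (d = (-50 - 1) - 76 = -51 - 76 = -127)
s(B) = 2*B*(-⅔ + 5*B/6) (s(B) = (B + (-⅔ - B/6))*(B + B) = (-⅔ + 5*B/6)*(2*B) = 2*B*(-⅔ + 5*B/6))
s(d) - (-19394)/46282 = (⅓)*(-127)*(-4 + 5*(-127)) - (-19394)/46282 = (⅓)*(-127)*(-4 - 635) - (-19394)/46282 = (⅓)*(-127)*(-639) - 1*(-9697/23141) = 27051 + 9697/23141 = 625996888/23141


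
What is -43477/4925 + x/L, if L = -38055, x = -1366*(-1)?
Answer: -332248957/37484175 ≈ -8.8637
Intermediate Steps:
x = 1366
-43477/4925 + x/L = -43477/4925 + 1366/(-38055) = -43477*1/4925 + 1366*(-1/38055) = -43477/4925 - 1366/38055 = -332248957/37484175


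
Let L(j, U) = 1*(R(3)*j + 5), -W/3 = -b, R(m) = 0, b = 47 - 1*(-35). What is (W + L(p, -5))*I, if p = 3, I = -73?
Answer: -18323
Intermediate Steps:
b = 82 (b = 47 + 35 = 82)
W = 246 (W = -(-3)*82 = -3*(-82) = 246)
L(j, U) = 5 (L(j, U) = 1*(0*j + 5) = 1*(0 + 5) = 1*5 = 5)
(W + L(p, -5))*I = (246 + 5)*(-73) = 251*(-73) = -18323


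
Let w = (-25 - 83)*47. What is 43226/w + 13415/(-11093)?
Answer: -273800279/28154034 ≈ -9.7251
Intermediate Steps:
w = -5076 (w = -108*47 = -5076)
43226/w + 13415/(-11093) = 43226/(-5076) + 13415/(-11093) = 43226*(-1/5076) + 13415*(-1/11093) = -21613/2538 - 13415/11093 = -273800279/28154034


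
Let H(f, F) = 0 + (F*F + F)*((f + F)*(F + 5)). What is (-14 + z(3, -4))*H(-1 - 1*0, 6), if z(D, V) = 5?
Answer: -20790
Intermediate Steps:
H(f, F) = (5 + F)*(F + f)*(F + F²) (H(f, F) = 0 + (F² + F)*((F + f)*(5 + F)) = 0 + (F + F²)*((5 + F)*(F + f)) = 0 + (5 + F)*(F + f)*(F + F²) = (5 + F)*(F + f)*(F + F²))
(-14 + z(3, -4))*H(-1 - 1*0, 6) = (-14 + 5)*(6*(6³ + 5*6 + 5*(-1 - 1*0) + 6*6² + (-1 - 1*0)*6² + 6*6*(-1 - 1*0))) = -54*(216 + 30 + 5*(-1 + 0) + 6*36 + (-1 + 0)*36 + 6*6*(-1 + 0)) = -54*(216 + 30 + 5*(-1) + 216 - 1*36 + 6*6*(-1)) = -54*(216 + 30 - 5 + 216 - 36 - 36) = -54*385 = -9*2310 = -20790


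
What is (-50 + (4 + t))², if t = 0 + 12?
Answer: 1156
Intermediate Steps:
t = 12
(-50 + (4 + t))² = (-50 + (4 + 12))² = (-50 + 16)² = (-34)² = 1156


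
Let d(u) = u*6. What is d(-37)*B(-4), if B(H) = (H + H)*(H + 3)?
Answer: -1776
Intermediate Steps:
d(u) = 6*u
B(H) = 2*H*(3 + H) (B(H) = (2*H)*(3 + H) = 2*H*(3 + H))
d(-37)*B(-4) = (6*(-37))*(2*(-4)*(3 - 4)) = -444*(-4)*(-1) = -222*8 = -1776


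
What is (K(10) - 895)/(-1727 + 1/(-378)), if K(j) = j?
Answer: 334530/652807 ≈ 0.51245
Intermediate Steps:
(K(10) - 895)/(-1727 + 1/(-378)) = (10 - 895)/(-1727 + 1/(-378)) = -885/(-1727 - 1/378) = -885/(-652807/378) = -885*(-378/652807) = 334530/652807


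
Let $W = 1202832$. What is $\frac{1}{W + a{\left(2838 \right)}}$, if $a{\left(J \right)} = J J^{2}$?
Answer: $\frac{1}{22859147304} \approx 4.3746 \cdot 10^{-11}$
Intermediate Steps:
$a{\left(J \right)} = J^{3}$
$\frac{1}{W + a{\left(2838 \right)}} = \frac{1}{1202832 + 2838^{3}} = \frac{1}{1202832 + 22857944472} = \frac{1}{22859147304}$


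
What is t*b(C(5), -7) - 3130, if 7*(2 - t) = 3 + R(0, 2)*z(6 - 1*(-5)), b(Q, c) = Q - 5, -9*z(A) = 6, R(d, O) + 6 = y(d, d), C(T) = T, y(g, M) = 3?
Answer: -3130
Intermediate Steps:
R(d, O) = -3 (R(d, O) = -6 + 3 = -3)
z(A) = -2/3 (z(A) = -1/9*6 = -2/3)
b(Q, c) = -5 + Q
t = 9/7 (t = 2 - (3 - 3*(-2/3))/7 = 2 - (3 + 2)/7 = 2 - 1/7*5 = 2 - 5/7 = 9/7 ≈ 1.2857)
t*b(C(5), -7) - 3130 = 9*(-5 + 5)/7 - 3130 = (9/7)*0 - 3130 = 0 - 3130 = -3130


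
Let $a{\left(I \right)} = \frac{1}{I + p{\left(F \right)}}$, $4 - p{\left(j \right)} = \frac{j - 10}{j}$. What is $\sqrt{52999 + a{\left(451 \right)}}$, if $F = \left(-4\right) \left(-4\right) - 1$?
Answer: $\frac{\sqrt{24651107899}}{682} \approx 230.22$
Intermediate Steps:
$F = 15$ ($F = 16 - 1 = 15$)
$p{\left(j \right)} = 4 - \frac{-10 + j}{j}$ ($p{\left(j \right)} = 4 - \frac{j - 10}{j} = 4 - \frac{-10 + j}{j}$)
$a{\left(I \right)} = \frac{1}{\frac{11}{3} + I}$ ($a{\left(I \right)} = \frac{1}{I + \left(3 + \frac{10}{15}\right)} = \frac{1}{I + \left(3 + 10 \cdot \frac{1}{15}\right)} = \frac{1}{I + \left(3 + \frac{2}{3}\right)} = \frac{1}{I + \frac{11}{3}} = \frac{1}{\frac{11}{3} + I}$)
$\sqrt{52999 + a{\left(451 \right)}} = \sqrt{52999 + \frac{3}{11 + 3 \cdot 451}} = \sqrt{52999 + \frac{3}{11 + 1353}} = \sqrt{52999 + \frac{3}{1364}} = \sqrt{\frac{72290639}{1364}} = \frac{\sqrt{24651107899}}{682}$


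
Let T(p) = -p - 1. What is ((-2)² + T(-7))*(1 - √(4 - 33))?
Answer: 10 - 10*I*√29 ≈ 10.0 - 53.852*I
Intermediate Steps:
T(p) = -1 - p
((-2)² + T(-7))*(1 - √(4 - 33)) = ((-2)² + (-1 - 1*(-7)))*(1 - √(4 - 33)) = (4 + (-1 + 7))*(1 - √(-29)) = (4 + 6)*(1 - I*√29) = 10*(1 - I*√29) = 10 - 10*I*√29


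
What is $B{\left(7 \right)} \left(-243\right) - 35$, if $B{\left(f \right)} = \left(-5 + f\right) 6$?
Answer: $-2951$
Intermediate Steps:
$B{\left(f \right)} = -30 + 6 f$
$B{\left(7 \right)} \left(-243\right) - 35 = \left(-30 + 6 \cdot 7\right) \left(-243\right) - 35 = \left(-30 + 42\right) \left(-243\right) + \left(-189 + 154\right) = 12 \left(-243\right) - 35 = -2916 - 35 = -2951$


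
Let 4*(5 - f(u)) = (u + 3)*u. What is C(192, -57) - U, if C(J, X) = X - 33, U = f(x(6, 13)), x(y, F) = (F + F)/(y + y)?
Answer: -13277/144 ≈ -92.201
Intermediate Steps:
x(y, F) = F/y (x(y, F) = (2*F)/((2*y)) = (2*F)*(1/(2*y)) = F/y)
f(u) = 5 - u*(3 + u)/4 (f(u) = 5 - (u + 3)*u/4 = 5 - (3 + u)*u/4 = 5 - u*(3 + u)/4)
U = 317/144 (U = 5 - 39/(4*6) - (13/6)²/4 = 5 - 39/(4*6) - (13*(⅙))²/4 = 5 - ¾*13/6 - (13/6)²/4 = 5 - 13/8 - ¼*169/36 = 5 - 13/8 - 169/144 = 317/144 ≈ 2.2014)
C(J, X) = -33 + X
C(192, -57) - U = (-33 - 57) - 1*317/144 = -90 - 317/144 = -13277/144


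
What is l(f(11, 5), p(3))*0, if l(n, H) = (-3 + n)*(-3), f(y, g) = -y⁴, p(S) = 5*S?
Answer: 0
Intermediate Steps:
l(n, H) = 9 - 3*n
l(f(11, 5), p(3))*0 = (9 - (-3)*11⁴)*0 = (9 - (-3)*14641)*0 = (9 - 3*(-14641))*0 = (9 + 43923)*0 = 43932*0 = 0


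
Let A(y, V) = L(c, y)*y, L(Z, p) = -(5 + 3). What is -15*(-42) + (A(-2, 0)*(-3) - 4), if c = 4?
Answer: 578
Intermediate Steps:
L(Z, p) = -8 (L(Z, p) = -1*8 = -8)
A(y, V) = -8*y
-15*(-42) + (A(-2, 0)*(-3) - 4) = -15*(-42) + (-8*(-2)*(-3) - 4) = 630 + (16*(-3) - 4) = 630 + (-48 - 4) = 630 - 52 = 578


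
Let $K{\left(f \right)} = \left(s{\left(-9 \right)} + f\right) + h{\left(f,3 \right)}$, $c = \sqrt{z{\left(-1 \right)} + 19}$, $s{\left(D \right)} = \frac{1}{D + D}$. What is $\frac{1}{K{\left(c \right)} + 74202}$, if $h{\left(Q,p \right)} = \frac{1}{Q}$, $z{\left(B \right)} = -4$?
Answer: $\frac{120207150}{8919604238477} - \frac{1728 \sqrt{15}}{8919604238477} \approx 1.3476 \cdot 10^{-5}$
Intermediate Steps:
$s{\left(D \right)} = \frac{1}{2 D}$
$c = \sqrt{15}$ ($c = \sqrt{-4 + 19} = \sqrt{15} \approx 3.873$)
$K{\left(f \right)} = - \frac{1}{18} + f + \frac{1}{f}$ ($K{\left(f \right)} = \left(\frac{1}{2 \left(-9\right)} + f\right) + \frac{1}{f} = \left(\frac{1}{2} \left(- \frac{1}{9}\right) + f\right) + \frac{1}{f} = \left(- \frac{1}{18} + f\right) + \frac{1}{f} = - \frac{1}{18} + f + \frac{1}{f}$)
$\frac{1}{K{\left(c \right)} + 74202} = \frac{1}{\left(- \frac{1}{18} + \sqrt{15} + \frac{1}{\sqrt{15}}\right) + 74202} = \frac{1}{\left(- \frac{1}{18} + \sqrt{15} + \frac{\sqrt{15}}{15}\right) + 74202} = \frac{1}{\left(- \frac{1}{18} + \frac{16 \sqrt{15}}{15}\right) + 74202} = \frac{1}{\frac{1335635}{18} + \frac{16 \sqrt{15}}{15}}$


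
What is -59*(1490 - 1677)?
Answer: 11033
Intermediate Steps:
-59*(1490 - 1677) = -59*(-187) = 11033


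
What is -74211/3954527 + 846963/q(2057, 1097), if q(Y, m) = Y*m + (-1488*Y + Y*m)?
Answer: 111778128291/198032075846 ≈ 0.56444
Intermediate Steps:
q(Y, m) = -1488*Y + 2*Y*m
-74211/3954527 + 846963/q(2057, 1097) = -74211/3954527 + 846963/((2*2057*(-744 + 1097))) = -74211*1/3954527 + 846963/((2*2057*353)) = -2559/136363 + 846963/1452242 = 111778128291/198032075846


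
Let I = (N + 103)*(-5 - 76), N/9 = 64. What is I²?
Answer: 3024890001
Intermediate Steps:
N = 576 (N = 9*64 = 576)
I = -54999 (I = (576 + 103)*(-5 - 76) = 679*(-81) = -54999)
I² = (-54999)² = 3024890001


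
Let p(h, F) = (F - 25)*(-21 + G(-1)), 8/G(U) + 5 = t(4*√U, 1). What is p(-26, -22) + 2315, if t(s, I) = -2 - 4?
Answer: 36698/11 ≈ 3336.2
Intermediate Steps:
t(s, I) = -6
G(U) = -8/11 (G(U) = 8/(-5 - 6) = 8/(-11) = 8*(-1/11) = -8/11)
p(h, F) = 5975/11 - 239*F/11 (p(h, F) = (F - 25)*(-21 - 8/11) = (-25 + F)*(-239/11) = 5975/11 - 239*F/11)
p(-26, -22) + 2315 = (5975/11 - 239/11*(-22)) + 2315 = (5975/11 + 478) + 2315 = 11233/11 + 2315 = 36698/11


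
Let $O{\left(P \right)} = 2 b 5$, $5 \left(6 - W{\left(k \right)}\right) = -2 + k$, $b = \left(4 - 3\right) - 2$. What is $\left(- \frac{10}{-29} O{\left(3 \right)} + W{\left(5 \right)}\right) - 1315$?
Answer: $- \frac{190392}{145} \approx -1313.0$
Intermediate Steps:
$b = -1$ ($b = 1 - 2 = -1$)
$W{\left(k \right)} = \frac{32}{5} - \frac{k}{5}$ ($W{\left(k \right)} = 6 - \frac{-2 + k}{5} = 6 - \left(- \frac{2}{5} + \frac{k}{5}\right) = \frac{32}{5} - \frac{k}{5}$)
$O{\left(P \right)} = -10$ ($O{\left(P \right)} = 2 \left(-1\right) 5 = \left(-2\right) 5 = -10$)
$\left(- \frac{10}{-29} O{\left(3 \right)} + W{\left(5 \right)}\right) - 1315 = \left(- \frac{10}{-29} \left(-10\right) + \left(\frac{32}{5} - 1\right)\right) - 1315 = \left(\left(-10\right) \left(- \frac{1}{29}\right) \left(-10\right) + \left(\frac{32}{5} - 1\right)\right) - 1315 = \left(\frac{10}{29} \left(-10\right) + \frac{27}{5}\right) - 1315 = \left(- \frac{100}{29} + \frac{27}{5}\right) - 1315 = \frac{283}{145} - 1315 = - \frac{190392}{145}$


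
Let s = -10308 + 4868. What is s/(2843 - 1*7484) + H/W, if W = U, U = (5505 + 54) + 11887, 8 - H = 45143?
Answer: -518395/366366 ≈ -1.4150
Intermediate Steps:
H = -45135 (H = 8 - 1*45143 = 8 - 45143 = -45135)
U = 17446 (U = 5559 + 11887 = 17446)
s = -5440
W = 17446
s/(2843 - 1*7484) + H/W = -5440/(2843 - 1*7484) - 45135/17446 = -5440/(2843 - 7484) - 45135*1/17446 = -5440/(-4641) - 45135/17446 = -5440*(-1/4641) - 45135/17446 = 320/273 - 45135/17446 = -518395/366366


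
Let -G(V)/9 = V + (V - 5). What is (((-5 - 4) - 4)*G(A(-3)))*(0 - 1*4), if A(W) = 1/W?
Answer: 2652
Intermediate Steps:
G(V) = 45 - 18*V (G(V) = -9*(V + (V - 5)) = -9*(V + (-5 + V)) = -9*(-5 + 2*V) = 45 - 18*V)
(((-5 - 4) - 4)*G(A(-3)))*(0 - 1*4) = (((-5 - 4) - 4)*(45 - 18/(-3)))*(0 - 1*4) = ((-9 - 4)*(45 - 18*(-⅓)))*(0 - 4) = -13*(45 + 6)*(-4) = -13*51*(-4) = -663*(-4) = 2652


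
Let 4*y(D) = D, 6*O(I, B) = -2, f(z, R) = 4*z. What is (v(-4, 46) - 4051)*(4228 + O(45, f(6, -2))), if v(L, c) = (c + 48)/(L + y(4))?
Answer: -155328701/9 ≈ -1.7259e+7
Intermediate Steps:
O(I, B) = -⅓ (O(I, B) = (⅙)*(-2) = -⅓)
y(D) = D/4
v(L, c) = (48 + c)/(1 + L) (v(L, c) = (c + 48)/(L + (¼)*4) = (48 + c)/(L + 1) = (48 + c)/(1 + L))
(v(-4, 46) - 4051)*(4228 + O(45, f(6, -2))) = ((48 + 46)/(1 - 4) - 4051)*(4228 - ⅓) = (94/(-3) - 4051)*(12683/3) = (-⅓*94 - 4051)*(12683/3) = (-94/3 - 4051)*(12683/3) = -12247/3*12683/3 = -155328701/9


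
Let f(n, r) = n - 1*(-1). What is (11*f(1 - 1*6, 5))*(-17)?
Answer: 748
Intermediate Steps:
f(n, r) = 1 + n (f(n, r) = n + 1 = 1 + n)
(11*f(1 - 1*6, 5))*(-17) = (11*(1 + (1 - 1*6)))*(-17) = (11*(1 + (1 - 6)))*(-17) = (11*(1 - 5))*(-17) = (11*(-4))*(-17) = -44*(-17) = 748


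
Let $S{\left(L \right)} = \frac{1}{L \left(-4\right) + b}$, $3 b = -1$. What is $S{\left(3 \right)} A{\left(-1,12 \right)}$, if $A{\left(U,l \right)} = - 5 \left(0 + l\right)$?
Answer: $\frac{180}{37} \approx 4.8649$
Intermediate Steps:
$b = - \frac{1}{3}$ ($b = \frac{1}{3} \left(-1\right) = - \frac{1}{3} \approx -0.33333$)
$A{\left(U,l \right)} = - 5 l$
$S{\left(L \right)} = \frac{1}{- \frac{1}{3} - 4 L}$ ($S{\left(L \right)} = \frac{1}{L \left(-4\right) - \frac{1}{3}} = \frac{1}{- 4 L - \frac{1}{3}} = \frac{1}{- \frac{1}{3} - 4 L}$)
$S{\left(3 \right)} A{\left(-1,12 \right)} = - \frac{3}{1 + 12 \cdot 3} \left(\left(-5\right) 12\right) = - \frac{3}{1 + 36} \left(-60\right) = - \frac{3}{37} \left(-60\right) = \left(-3\right) \frac{1}{37} \left(-60\right) = \left(- \frac{3}{37}\right) \left(-60\right) = \frac{180}{37}$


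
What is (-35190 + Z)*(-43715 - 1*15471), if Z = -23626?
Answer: 3481083776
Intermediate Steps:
(-35190 + Z)*(-43715 - 1*15471) = (-35190 - 23626)*(-43715 - 1*15471) = -58816*(-43715 - 15471) = -58816*(-59186) = 3481083776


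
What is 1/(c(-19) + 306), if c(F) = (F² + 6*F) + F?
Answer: 1/534 ≈ 0.0018727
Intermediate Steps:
c(F) = F² + 7*F
1/(c(-19) + 306) = 1/(-19*(7 - 19) + 306) = 1/(-19*(-12) + 306) = 1/(228 + 306) = 1/534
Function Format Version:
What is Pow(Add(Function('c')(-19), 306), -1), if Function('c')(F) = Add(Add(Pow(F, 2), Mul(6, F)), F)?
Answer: Rational(1, 534) ≈ 0.0018727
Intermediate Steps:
Function('c')(F) = Add(Pow(F, 2), Mul(7, F))
Pow(Add(Function('c')(-19), 306), -1) = Pow(Add(Mul(-19, Add(7, -19)), 306), -1) = Pow(Add(Mul(-19, -12), 306), -1) = Pow(Add(228, 306), -1) = Pow(534, -1) = Rational(1, 534)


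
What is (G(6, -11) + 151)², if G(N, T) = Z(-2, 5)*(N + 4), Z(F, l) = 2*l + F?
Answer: 53361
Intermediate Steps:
Z(F, l) = F + 2*l
G(N, T) = 32 + 8*N (G(N, T) = (-2 + 2*5)*(N + 4) = (-2 + 10)*(4 + N) = 8*(4 + N) = 32 + 8*N)
(G(6, -11) + 151)² = ((32 + 8*6) + 151)² = ((32 + 48) + 151)² = (80 + 151)² = 231² = 53361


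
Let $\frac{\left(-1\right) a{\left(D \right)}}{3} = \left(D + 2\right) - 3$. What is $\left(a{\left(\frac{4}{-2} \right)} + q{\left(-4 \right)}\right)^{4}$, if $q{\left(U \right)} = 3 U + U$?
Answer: $2401$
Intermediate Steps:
$q{\left(U \right)} = 4 U$
$a{\left(D \right)} = 3 - 3 D$ ($a{\left(D \right)} = - 3 \left(\left(D + 2\right) - 3\right) = - 3 \left(\left(2 + D\right) - 3\right) = - 3 \left(-1 + D\right) = 3 - 3 D$)
$\left(a{\left(\frac{4}{-2} \right)} + q{\left(-4 \right)}\right)^{4} = \left(\left(3 - 3 \frac{4}{-2}\right) + 4 \left(-4\right)\right)^{4} = \left(\left(3 - 3 \cdot 4 \left(- \frac{1}{2}\right)\right) - 16\right)^{4} = \left(\left(3 - -6\right) - 16\right)^{4} = \left(\left(3 + 6\right) - 16\right)^{4} = \left(9 - 16\right)^{4} = \left(-7\right)^{4} = 2401$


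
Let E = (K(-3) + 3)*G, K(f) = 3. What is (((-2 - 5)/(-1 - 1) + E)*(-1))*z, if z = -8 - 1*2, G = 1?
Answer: 95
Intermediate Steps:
E = 6 (E = (3 + 3)*1 = 6*1 = 6)
z = -10 (z = -8 - 2 = -10)
(((-2 - 5)/(-1 - 1) + E)*(-1))*z = (((-2 - 5)/(-1 - 1) + 6)*(-1))*(-10) = ((-7/(-2) + 6)*(-1))*(-10) = ((-7*(-½) + 6)*(-1))*(-10) = ((7/2 + 6)*(-1))*(-10) = ((19/2)*(-1))*(-10) = -19/2*(-10) = 95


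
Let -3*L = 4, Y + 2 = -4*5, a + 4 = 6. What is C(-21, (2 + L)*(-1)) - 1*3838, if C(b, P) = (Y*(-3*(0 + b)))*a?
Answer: -6610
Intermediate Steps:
a = 2 (a = -4 + 6 = 2)
Y = -22 (Y = -2 - 4*5 = -2 - 20 = -22)
L = -4/3 (L = -⅓*4 = -4/3 ≈ -1.3333)
C(b, P) = 132*b (C(b, P) = -(-66)*(0 + b)*2 = -(-66)*b*2 = (66*b)*2 = 132*b)
C(-21, (2 + L)*(-1)) - 1*3838 = 132*(-21) - 1*3838 = -2772 - 3838 = -6610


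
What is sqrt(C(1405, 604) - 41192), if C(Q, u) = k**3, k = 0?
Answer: 2*I*sqrt(10298) ≈ 202.96*I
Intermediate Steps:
C(Q, u) = 0 (C(Q, u) = 0**3 = 0)
sqrt(C(1405, 604) - 41192) = sqrt(0 - 41192) = sqrt(-41192) = 2*I*sqrt(10298)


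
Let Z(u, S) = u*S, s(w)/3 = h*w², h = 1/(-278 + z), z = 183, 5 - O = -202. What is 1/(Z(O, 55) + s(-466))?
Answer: 95/430107 ≈ 0.00022088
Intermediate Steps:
O = 207 (O = 5 - 1*(-202) = 5 + 202 = 207)
h = -1/95 (h = 1/(-278 + 183) = 1/(-95) = -1/95 ≈ -0.010526)
s(w) = -3*w²/95 (s(w) = 3*(-w²/95) = -3*w²/95)
Z(u, S) = S*u
1/(Z(O, 55) + s(-466)) = 1/(55*207 - 3/95*(-466)²) = 1/(11385 - 3/95*217156) = 1/(11385 - 651468/95) = 1/(430107/95) = 95/430107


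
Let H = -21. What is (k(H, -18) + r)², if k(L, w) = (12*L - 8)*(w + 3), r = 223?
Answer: 16999129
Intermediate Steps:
k(L, w) = (-8 + 12*L)*(3 + w)
(k(H, -18) + r)² = ((-24 - 8*(-18) + 36*(-21) + 12*(-21)*(-18)) + 223)² = ((-24 + 144 - 756 + 4536) + 223)² = (3900 + 223)² = 4123² = 16999129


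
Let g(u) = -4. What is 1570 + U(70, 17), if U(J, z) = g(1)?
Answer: 1566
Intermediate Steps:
U(J, z) = -4
1570 + U(70, 17) = 1570 - 4 = 1566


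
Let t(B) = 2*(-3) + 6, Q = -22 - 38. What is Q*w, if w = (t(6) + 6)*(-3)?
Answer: 1080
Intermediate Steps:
Q = -60
t(B) = 0 (t(B) = -6 + 6 = 0)
w = -18 (w = (0 + 6)*(-3) = 6*(-3) = -18)
Q*w = -60*(-18) = 1080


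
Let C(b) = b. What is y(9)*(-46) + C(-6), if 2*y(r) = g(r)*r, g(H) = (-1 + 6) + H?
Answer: -2904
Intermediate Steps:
g(H) = 5 + H
y(r) = r*(5 + r)/2 (y(r) = ((5 + r)*r)/2 = (r*(5 + r))/2 = r*(5 + r)/2)
y(9)*(-46) + C(-6) = ((½)*9*(5 + 9))*(-46) - 6 = ((½)*9*14)*(-46) - 6 = 63*(-46) - 6 = -2898 - 6 = -2904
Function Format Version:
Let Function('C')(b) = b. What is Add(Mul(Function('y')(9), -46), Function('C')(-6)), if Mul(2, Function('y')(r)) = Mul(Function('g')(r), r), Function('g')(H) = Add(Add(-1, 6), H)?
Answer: -2904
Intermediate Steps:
Function('g')(H) = Add(5, H)
Function('y')(r) = Mul(Rational(1, 2), r, Add(5, r)) (Function('y')(r) = Mul(Rational(1, 2), Mul(Add(5, r), r)) = Mul(Rational(1, 2), Mul(r, Add(5, r))) = Mul(Rational(1, 2), r, Add(5, r)))
Add(Mul(Function('y')(9), -46), Function('C')(-6)) = Add(Mul(Mul(Rational(1, 2), 9, Add(5, 9)), -46), -6) = Add(Mul(Mul(Rational(1, 2), 9, 14), -46), -6) = Add(Mul(63, -46), -6) = Add(-2898, -6) = -2904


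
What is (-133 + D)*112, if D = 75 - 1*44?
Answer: -11424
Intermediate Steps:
D = 31 (D = 75 - 44 = 31)
(-133 + D)*112 = (-133 + 31)*112 = -102*112 = -11424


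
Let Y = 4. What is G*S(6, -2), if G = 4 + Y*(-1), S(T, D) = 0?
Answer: 0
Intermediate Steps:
G = 0 (G = 4 + 4*(-1) = 4 - 4 = 0)
G*S(6, -2) = 0*0 = 0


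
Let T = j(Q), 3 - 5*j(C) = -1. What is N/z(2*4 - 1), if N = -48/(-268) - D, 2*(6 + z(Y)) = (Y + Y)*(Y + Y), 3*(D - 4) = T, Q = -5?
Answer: -1027/23115 ≈ -0.044430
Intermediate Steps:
j(C) = ⅘ (j(C) = ⅗ - ⅕*(-1) = ⅗ + ⅕ = ⅘)
T = ⅘ ≈ 0.80000
D = 64/15 (D = 4 + (⅓)*(⅘) = 4 + 4/15 = 64/15 ≈ 4.2667)
z(Y) = -6 + 2*Y² (z(Y) = -6 + ((Y + Y)*(Y + Y))/2 = -6 + ((2*Y)*(2*Y))/2 = -6 + (4*Y²)/2 = -6 + 2*Y²)
N = -4108/1005 (N = -48/(-268) - 1*64/15 = -48*(-1/268) - 64/15 = 12/67 - 64/15 = -4108/1005 ≈ -4.0876)
N/z(2*4 - 1) = -4108/(1005*(-6 + 2*(2*4 - 1)²)) = -4108/(1005*(-6 + 2*(8 - 1)²)) = -4108/(1005*(-6 + 2*7²)) = -4108/(1005*(-6 + 2*49)) = -4108/(1005*(-6 + 98)) = -4108/1005/92 = -4108/1005*1/92 = -1027/23115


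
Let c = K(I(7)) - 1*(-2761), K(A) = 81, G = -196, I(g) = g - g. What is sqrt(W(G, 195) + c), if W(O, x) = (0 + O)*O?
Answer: 7*sqrt(842) ≈ 203.12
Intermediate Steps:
I(g) = 0
W(O, x) = O**2 (W(O, x) = O*O = O**2)
c = 2842 (c = 81 - 1*(-2761) = 81 + 2761 = 2842)
sqrt(W(G, 195) + c) = sqrt((-196)**2 + 2842) = sqrt(38416 + 2842) = sqrt(41258) = 7*sqrt(842)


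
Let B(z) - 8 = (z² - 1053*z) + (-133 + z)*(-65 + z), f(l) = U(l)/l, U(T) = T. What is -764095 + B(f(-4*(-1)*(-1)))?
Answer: -756691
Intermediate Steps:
f(l) = 1 (f(l) = l/l = 1)
B(z) = 8 + z² - 1053*z + (-133 + z)*(-65 + z) (B(z) = 8 + ((z² - 1053*z) + (-133 + z)*(-65 + z)) = 8 + (z² - 1053*z + (-133 + z)*(-65 + z)) = 8 + z² - 1053*z + (-133 + z)*(-65 + z))
-764095 + B(f(-4*(-1)*(-1))) = -764095 + (8653 - 1251*1 + 2*1²) = -764095 + (8653 - 1251 + 2*1) = -764095 + (8653 - 1251 + 2) = -764095 + 7404 = -756691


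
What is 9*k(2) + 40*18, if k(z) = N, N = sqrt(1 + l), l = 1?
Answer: 720 + 9*sqrt(2) ≈ 732.73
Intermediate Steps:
N = sqrt(2) (N = sqrt(1 + 1) = sqrt(2) ≈ 1.4142)
k(z) = sqrt(2)
9*k(2) + 40*18 = 9*sqrt(2) + 40*18 = 9*sqrt(2) + 720 = 720 + 9*sqrt(2)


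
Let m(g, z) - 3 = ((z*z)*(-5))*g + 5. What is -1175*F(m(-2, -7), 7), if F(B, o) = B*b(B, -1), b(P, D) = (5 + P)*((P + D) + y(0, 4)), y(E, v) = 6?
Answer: -148048216350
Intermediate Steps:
m(g, z) = 8 - 5*g*z² (m(g, z) = 3 + (((z*z)*(-5))*g + 5) = 3 + ((z²*(-5))*g + 5) = 3 + ((-5*z²)*g + 5) = 3 + (-5*g*z² + 5) = 3 + (5 - 5*g*z²) = 8 - 5*g*z²)
b(P, D) = (5 + P)*(6 + D + P) (b(P, D) = (5 + P)*((P + D) + 6) = (5 + P)*((D + P) + 6) = (5 + P)*(6 + D + P))
F(B, o) = B*(25 + B² + 10*B) (F(B, o) = B*(30 + B² + 5*(-1) + 11*B - B) = B*(30 + B² - 5 + 11*B - B) = B*(25 + B² + 10*B))
-1175*F(m(-2, -7), 7) = -1175*(8 - 5*(-2)*(-7)²)*(25 + (8 - 5*(-2)*(-7)²)² + 10*(8 - 5*(-2)*(-7)²)) = -1175*(8 - 5*(-2)*49)*(25 + (8 - 5*(-2)*49)² + 10*(8 - 5*(-2)*49)) = -1175*(8 + 490)*(25 + (8 + 490)² + 10*(8 + 490)) = -585150*(25 + 498² + 10*498) = -585150*(25 + 248004 + 4980) = -585150*253009 = -1175*125998482 = -148048216350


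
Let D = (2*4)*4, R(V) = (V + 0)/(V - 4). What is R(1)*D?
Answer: -32/3 ≈ -10.667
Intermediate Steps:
R(V) = V/(-4 + V)
D = 32 (D = 8*4 = 32)
R(1)*D = (1/(-4 + 1))*32 = (1/(-3))*32 = (1*(-1/3))*32 = -1/3*32 = -32/3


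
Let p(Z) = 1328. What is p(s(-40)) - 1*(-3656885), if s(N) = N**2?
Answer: 3658213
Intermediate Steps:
p(s(-40)) - 1*(-3656885) = 1328 - 1*(-3656885) = 1328 + 3656885 = 3658213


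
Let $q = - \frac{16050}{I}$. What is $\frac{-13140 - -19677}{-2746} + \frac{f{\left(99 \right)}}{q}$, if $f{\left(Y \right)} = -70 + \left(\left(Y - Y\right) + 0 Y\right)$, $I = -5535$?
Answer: $- \frac{7792377}{293822} \approx -26.521$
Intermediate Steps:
$q = \frac{1070}{369}$ ($q = - \frac{16050}{-5535} = \left(-16050\right) \left(- \frac{1}{5535}\right) = \frac{1070}{369} \approx 2.8997$)
$f{\left(Y \right)} = -70$ ($f{\left(Y \right)} = -70 + \left(0 + 0\right) = -70 + 0 = -70$)
$\frac{-13140 - -19677}{-2746} + \frac{f{\left(99 \right)}}{q} = \frac{-13140 - -19677}{-2746} - \frac{70}{\frac{1070}{369}} = \left(-13140 + 19677\right) \left(- \frac{1}{2746}\right) - \frac{2583}{107} = 6537 \left(- \frac{1}{2746}\right) - \frac{2583}{107} = - \frac{6537}{2746} - \frac{2583}{107} = - \frac{7792377}{293822}$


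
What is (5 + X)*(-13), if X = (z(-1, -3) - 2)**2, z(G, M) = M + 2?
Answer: -182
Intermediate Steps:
z(G, M) = 2 + M
X = 9 (X = ((2 - 3) - 2)**2 = (-1 - 2)**2 = (-3)**2 = 9)
(5 + X)*(-13) = (5 + 9)*(-13) = 14*(-13) = -182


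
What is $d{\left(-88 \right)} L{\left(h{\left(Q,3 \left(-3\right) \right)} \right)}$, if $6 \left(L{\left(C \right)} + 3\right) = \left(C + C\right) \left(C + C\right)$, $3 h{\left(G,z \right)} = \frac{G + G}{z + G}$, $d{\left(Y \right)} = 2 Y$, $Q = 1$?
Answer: $\frac{14234}{27} \approx 527.19$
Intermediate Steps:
$h{\left(G,z \right)} = \frac{2 G}{3 \left(G + z\right)}$ ($h{\left(G,z \right)} = \frac{\left(G + G\right) \frac{1}{z + G}}{3} = \frac{2 G \frac{1}{G + z}}{3} = \frac{2 G}{3 \left(G + z\right)}$)
$L{\left(C \right)} = -3 + \frac{2 C^{2}}{3}$ ($L{\left(C \right)} = -3 + \frac{\left(C + C\right) \left(C + C\right)}{6} = -3 + \frac{2 C 2 C}{6} = -3 + \frac{4 C^{2}}{6} = -3 + \frac{2 C^{2}}{3}$)
$d{\left(-88 \right)} L{\left(h{\left(Q,3 \left(-3\right) \right)} \right)} = 2 \left(-88\right) \left(-3 + \frac{2 \left(\frac{2}{3} \cdot 1 \frac{1}{1 + 3 \left(-3\right)}\right)^{2}}{3}\right) = - 176 \left(-3 + \frac{2 \left(\frac{2}{3} \cdot 1 \frac{1}{1 - 9}\right)^{2}}{3}\right) = - 176 \left(-3 + \frac{2 \left(\frac{2}{3} \cdot 1 \frac{1}{-8}\right)^{2}}{3}\right) = - 176 \left(-3 + \frac{2 \left(\frac{2}{3} \cdot 1 \left(- \frac{1}{8}\right)\right)^{2}}{3}\right) = - 176 \left(-3 + \frac{2 \left(- \frac{1}{12}\right)^{2}}{3}\right) = - 176 \left(-3 + \frac{2}{3} \cdot \frac{1}{144}\right) = - 176 \left(-3 + \frac{1}{216}\right) = \left(-176\right) \left(- \frac{647}{216}\right) = \frac{14234}{27}$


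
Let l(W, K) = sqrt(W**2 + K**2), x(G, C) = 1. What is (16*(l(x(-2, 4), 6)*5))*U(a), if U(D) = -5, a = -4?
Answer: -400*sqrt(37) ≈ -2433.1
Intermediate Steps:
l(W, K) = sqrt(K**2 + W**2)
(16*(l(x(-2, 4), 6)*5))*U(a) = (16*(sqrt(6**2 + 1**2)*5))*(-5) = (16*(sqrt(36 + 1)*5))*(-5) = (16*(sqrt(37)*5))*(-5) = (16*(5*sqrt(37)))*(-5) = (80*sqrt(37))*(-5) = -400*sqrt(37)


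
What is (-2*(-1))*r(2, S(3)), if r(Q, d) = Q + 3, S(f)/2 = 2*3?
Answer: 10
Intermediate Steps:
S(f) = 12 (S(f) = 2*(2*3) = 2*6 = 12)
r(Q, d) = 3 + Q
(-2*(-1))*r(2, S(3)) = (-2*(-1))*(3 + 2) = 2*5 = 10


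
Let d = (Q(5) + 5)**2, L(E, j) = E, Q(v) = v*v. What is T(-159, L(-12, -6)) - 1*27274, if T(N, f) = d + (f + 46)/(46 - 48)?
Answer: -26391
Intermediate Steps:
Q(v) = v**2
d = 900 (d = (5**2 + 5)**2 = (25 + 5)**2 = 30**2 = 900)
T(N, f) = 877 - f/2 (T(N, f) = 900 + (f + 46)/(46 - 48) = 900 + (46 + f)/(-2) = 900 + (46 + f)*(-1/2) = 900 + (-23 - f/2) = 877 - f/2)
T(-159, L(-12, -6)) - 1*27274 = (877 - 1/2*(-12)) - 1*27274 = (877 + 6) - 27274 = 883 - 27274 = -26391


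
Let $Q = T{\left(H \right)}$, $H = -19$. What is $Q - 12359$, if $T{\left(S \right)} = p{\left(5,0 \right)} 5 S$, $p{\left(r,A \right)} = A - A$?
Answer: $-12359$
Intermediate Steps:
$p{\left(r,A \right)} = 0$
$T{\left(S \right)} = 0$ ($T{\left(S \right)} = 0 \cdot 5 S = 0 S = 0$)
$Q = 0$
$Q - 12359 = 0 - 12359 = -12359$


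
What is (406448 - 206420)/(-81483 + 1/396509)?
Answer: -39656451126/16154371423 ≈ -2.4548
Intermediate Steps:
(406448 - 206420)/(-81483 + 1/396509) = 200028/(-81483 + 1/396509) = 200028/(-32308742846/396509) = 200028*(-396509/32308742846) = -39656451126/16154371423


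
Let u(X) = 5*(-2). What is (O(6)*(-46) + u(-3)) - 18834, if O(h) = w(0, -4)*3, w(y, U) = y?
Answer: -18844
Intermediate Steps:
u(X) = -10
O(h) = 0 (O(h) = 0*3 = 0)
(O(6)*(-46) + u(-3)) - 18834 = (0*(-46) - 10) - 18834 = (0 - 10) - 18834 = -10 - 18834 = -18844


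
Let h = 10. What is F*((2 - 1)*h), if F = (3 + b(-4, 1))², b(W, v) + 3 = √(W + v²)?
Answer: -30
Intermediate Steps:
b(W, v) = -3 + √(W + v²)
F = -3 (F = (3 + (-3 + √(-4 + 1²)))² = (3 + (-3 + √(-4 + 1)))² = (3 + (-3 + √(-3)))² = (3 + (-3 + I*√3))² = (I*√3)² = -3)
F*((2 - 1)*h) = -3*(2 - 1)*10 = -3*10 = -30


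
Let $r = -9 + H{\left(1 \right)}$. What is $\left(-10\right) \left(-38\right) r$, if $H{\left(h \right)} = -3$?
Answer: $-4560$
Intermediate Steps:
$r = -12$ ($r = -9 - 3 = -12$)
$\left(-10\right) \left(-38\right) r = \left(-10\right) \left(-38\right) \left(-12\right) = 380 \left(-12\right) = -4560$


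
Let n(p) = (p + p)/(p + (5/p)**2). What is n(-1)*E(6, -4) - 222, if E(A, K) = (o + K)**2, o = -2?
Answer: -225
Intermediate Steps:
n(p) = 2*p/(p + 25/p**2) (n(p) = (2*p)/(p + 25/p**2) = 2*p/(p + 25/p**2))
E(A, K) = (-2 + K)**2
n(-1)*E(6, -4) - 222 = (2*(-1)**3/(25 + (-1)**3))*(-2 - 4)**2 - 222 = (2*(-1)/(25 - 1))*(-6)**2 - 222 = (2*(-1)/24)*36 - 222 = (2*(-1)*(1/24))*36 - 222 = -1/12*36 - 222 = -3 - 222 = -225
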